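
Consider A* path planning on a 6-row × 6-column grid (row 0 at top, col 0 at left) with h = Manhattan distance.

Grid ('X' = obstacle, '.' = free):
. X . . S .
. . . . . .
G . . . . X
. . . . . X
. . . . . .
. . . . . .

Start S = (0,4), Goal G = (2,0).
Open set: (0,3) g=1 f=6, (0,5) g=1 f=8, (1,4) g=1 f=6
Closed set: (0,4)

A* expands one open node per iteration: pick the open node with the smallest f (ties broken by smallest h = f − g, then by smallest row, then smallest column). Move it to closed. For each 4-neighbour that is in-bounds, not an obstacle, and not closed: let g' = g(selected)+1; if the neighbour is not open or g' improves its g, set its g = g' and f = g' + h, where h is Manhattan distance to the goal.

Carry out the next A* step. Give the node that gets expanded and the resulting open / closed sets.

expanded=(0,3); open=[(0,2) g=2 f=6, (0,5) g=1 f=8, (1,3) g=2 f=6, (1,4) g=1 f=6]; closed=[(0,3), (0,4)]

step 1: expand (0,3) (f=6, h=5) → closed; open now [(0,2) g=2 f=6, (0,5) g=1 f=8, (1,3) g=2 f=6, (1,4) g=1 f=6]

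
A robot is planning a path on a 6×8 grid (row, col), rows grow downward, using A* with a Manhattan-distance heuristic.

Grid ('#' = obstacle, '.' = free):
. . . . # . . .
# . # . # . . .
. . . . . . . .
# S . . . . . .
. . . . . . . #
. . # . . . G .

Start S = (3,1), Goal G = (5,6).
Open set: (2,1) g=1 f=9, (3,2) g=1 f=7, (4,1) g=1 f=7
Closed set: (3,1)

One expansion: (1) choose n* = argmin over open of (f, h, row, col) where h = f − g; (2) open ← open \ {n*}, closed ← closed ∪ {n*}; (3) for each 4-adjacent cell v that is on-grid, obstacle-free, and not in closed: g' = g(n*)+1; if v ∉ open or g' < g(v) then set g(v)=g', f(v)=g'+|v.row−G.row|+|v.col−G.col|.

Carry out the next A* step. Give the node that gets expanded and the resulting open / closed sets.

step 1: expand (3,2) (f=7, h=6) → closed; open now [(2,1) g=1 f=9, (2,2) g=2 f=9, (3,3) g=2 f=7, (4,1) g=1 f=7, (4,2) g=2 f=7]

expanded=(3,2); open=[(2,1) g=1 f=9, (2,2) g=2 f=9, (3,3) g=2 f=7, (4,1) g=1 f=7, (4,2) g=2 f=7]; closed=[(3,1), (3,2)]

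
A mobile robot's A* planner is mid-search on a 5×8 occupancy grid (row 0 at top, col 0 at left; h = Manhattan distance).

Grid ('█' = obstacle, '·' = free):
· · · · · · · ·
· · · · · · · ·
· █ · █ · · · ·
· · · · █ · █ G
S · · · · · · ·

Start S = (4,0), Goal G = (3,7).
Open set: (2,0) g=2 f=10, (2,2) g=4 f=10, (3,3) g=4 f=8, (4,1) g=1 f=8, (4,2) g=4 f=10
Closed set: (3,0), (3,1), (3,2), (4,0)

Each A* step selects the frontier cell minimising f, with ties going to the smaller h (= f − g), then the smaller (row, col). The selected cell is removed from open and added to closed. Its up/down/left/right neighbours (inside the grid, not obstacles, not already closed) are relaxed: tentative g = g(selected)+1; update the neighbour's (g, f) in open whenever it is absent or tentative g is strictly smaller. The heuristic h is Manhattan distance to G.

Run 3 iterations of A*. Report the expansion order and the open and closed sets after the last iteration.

step 1: expand (3,3) (f=8, h=4) → closed; open now [(2,0) g=2 f=10, (2,2) g=4 f=10, (4,1) g=1 f=8, (4,2) g=4 f=10, (4,3) g=5 f=10]
step 2: expand (4,1) (f=8, h=7) → closed; open now [(2,0) g=2 f=10, (2,2) g=4 f=10, (4,2) g=2 f=8, (4,3) g=5 f=10]
step 3: expand (4,2) (f=8, h=6) → closed; open now [(2,0) g=2 f=10, (2,2) g=4 f=10, (4,3) g=3 f=8]

order=[(3,3) → (4,1) → (4,2)]; open=[(2,0) g=2 f=10, (2,2) g=4 f=10, (4,3) g=3 f=8]; closed=[(3,0), (3,1), (3,2), (3,3), (4,0), (4,1), (4,2)]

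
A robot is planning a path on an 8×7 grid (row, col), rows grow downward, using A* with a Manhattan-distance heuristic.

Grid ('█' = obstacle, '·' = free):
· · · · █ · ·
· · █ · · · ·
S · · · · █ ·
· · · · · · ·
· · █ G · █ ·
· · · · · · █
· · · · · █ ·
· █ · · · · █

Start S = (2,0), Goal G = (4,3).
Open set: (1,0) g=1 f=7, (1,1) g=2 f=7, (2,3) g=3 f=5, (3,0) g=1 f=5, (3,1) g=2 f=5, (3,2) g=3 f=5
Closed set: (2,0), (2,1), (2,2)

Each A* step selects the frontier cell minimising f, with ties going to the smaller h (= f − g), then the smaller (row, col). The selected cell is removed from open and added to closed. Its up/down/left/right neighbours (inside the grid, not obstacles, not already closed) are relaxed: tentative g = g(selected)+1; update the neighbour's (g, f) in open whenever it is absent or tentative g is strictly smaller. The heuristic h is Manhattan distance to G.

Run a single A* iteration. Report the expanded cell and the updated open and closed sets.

step 1: expand (2,3) (f=5, h=2) → closed; open now [(1,0) g=1 f=7, (1,1) g=2 f=7, (1,3) g=4 f=7, (2,4) g=4 f=7, (3,0) g=1 f=5, (3,1) g=2 f=5, (3,2) g=3 f=5, (3,3) g=4 f=5]

expanded=(2,3); open=[(1,0) g=1 f=7, (1,1) g=2 f=7, (1,3) g=4 f=7, (2,4) g=4 f=7, (3,0) g=1 f=5, (3,1) g=2 f=5, (3,2) g=3 f=5, (3,3) g=4 f=5]; closed=[(2,0), (2,1), (2,2), (2,3)]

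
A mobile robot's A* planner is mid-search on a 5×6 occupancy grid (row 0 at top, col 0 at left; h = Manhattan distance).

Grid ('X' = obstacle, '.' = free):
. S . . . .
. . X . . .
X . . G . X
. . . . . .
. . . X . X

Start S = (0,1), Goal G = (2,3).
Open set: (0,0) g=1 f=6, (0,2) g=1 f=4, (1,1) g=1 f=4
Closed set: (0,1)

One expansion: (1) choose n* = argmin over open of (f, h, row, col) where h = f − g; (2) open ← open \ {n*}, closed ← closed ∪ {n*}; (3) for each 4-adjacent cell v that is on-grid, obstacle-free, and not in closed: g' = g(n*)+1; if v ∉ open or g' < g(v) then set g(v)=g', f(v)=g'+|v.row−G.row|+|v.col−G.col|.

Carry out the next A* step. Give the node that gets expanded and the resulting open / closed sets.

expanded=(0,2); open=[(0,0) g=1 f=6, (0,3) g=2 f=4, (1,1) g=1 f=4]; closed=[(0,1), (0,2)]

step 1: expand (0,2) (f=4, h=3) → closed; open now [(0,0) g=1 f=6, (0,3) g=2 f=4, (1,1) g=1 f=4]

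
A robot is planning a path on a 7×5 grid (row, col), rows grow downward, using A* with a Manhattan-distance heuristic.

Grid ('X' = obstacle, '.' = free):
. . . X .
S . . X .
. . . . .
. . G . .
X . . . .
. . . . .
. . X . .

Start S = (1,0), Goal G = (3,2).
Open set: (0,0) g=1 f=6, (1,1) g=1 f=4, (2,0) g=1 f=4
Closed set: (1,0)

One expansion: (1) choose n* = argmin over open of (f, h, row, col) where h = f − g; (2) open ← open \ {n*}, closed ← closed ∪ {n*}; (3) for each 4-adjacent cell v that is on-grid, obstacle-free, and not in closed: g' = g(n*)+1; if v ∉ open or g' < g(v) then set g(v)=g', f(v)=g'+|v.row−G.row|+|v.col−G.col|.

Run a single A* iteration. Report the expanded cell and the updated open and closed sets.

expanded=(1,1); open=[(0,0) g=1 f=6, (0,1) g=2 f=6, (1,2) g=2 f=4, (2,0) g=1 f=4, (2,1) g=2 f=4]; closed=[(1,0), (1,1)]

step 1: expand (1,1) (f=4, h=3) → closed; open now [(0,0) g=1 f=6, (0,1) g=2 f=6, (1,2) g=2 f=4, (2,0) g=1 f=4, (2,1) g=2 f=4]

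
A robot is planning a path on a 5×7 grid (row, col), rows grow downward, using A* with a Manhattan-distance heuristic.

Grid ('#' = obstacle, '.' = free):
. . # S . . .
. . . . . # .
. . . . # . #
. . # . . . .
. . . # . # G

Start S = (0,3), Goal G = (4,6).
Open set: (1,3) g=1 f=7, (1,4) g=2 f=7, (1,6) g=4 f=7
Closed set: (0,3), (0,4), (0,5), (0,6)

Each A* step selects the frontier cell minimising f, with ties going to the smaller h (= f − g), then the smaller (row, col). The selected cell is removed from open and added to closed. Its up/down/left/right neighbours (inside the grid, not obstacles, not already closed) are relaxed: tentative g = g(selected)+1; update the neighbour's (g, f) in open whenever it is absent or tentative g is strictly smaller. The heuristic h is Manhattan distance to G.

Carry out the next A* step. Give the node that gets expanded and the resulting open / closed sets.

step 1: expand (1,6) (f=7, h=3) → closed; open now [(1,3) g=1 f=7, (1,4) g=2 f=7]

expanded=(1,6); open=[(1,3) g=1 f=7, (1,4) g=2 f=7]; closed=[(0,3), (0,4), (0,5), (0,6), (1,6)]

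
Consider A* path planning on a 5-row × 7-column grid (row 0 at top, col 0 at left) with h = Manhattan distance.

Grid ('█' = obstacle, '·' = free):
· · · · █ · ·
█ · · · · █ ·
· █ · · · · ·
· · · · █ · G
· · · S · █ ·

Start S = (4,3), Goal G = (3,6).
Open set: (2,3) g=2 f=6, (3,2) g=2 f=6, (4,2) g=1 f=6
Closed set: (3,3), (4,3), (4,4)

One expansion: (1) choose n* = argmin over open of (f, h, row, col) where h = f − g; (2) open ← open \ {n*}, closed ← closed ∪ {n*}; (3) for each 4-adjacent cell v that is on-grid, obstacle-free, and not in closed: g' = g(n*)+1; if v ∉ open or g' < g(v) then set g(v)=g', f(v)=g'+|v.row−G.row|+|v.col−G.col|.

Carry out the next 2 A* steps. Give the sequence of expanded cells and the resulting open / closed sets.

order=[(2,3) → (2,4)]; open=[(1,3) g=3 f=8, (1,4) g=4 f=8, (2,2) g=3 f=8, (2,5) g=4 f=6, (3,2) g=2 f=6, (4,2) g=1 f=6]; closed=[(2,3), (2,4), (3,3), (4,3), (4,4)]

step 1: expand (2,3) (f=6, h=4) → closed; open now [(1,3) g=3 f=8, (2,2) g=3 f=8, (2,4) g=3 f=6, (3,2) g=2 f=6, (4,2) g=1 f=6]
step 2: expand (2,4) (f=6, h=3) → closed; open now [(1,3) g=3 f=8, (1,4) g=4 f=8, (2,2) g=3 f=8, (2,5) g=4 f=6, (3,2) g=2 f=6, (4,2) g=1 f=6]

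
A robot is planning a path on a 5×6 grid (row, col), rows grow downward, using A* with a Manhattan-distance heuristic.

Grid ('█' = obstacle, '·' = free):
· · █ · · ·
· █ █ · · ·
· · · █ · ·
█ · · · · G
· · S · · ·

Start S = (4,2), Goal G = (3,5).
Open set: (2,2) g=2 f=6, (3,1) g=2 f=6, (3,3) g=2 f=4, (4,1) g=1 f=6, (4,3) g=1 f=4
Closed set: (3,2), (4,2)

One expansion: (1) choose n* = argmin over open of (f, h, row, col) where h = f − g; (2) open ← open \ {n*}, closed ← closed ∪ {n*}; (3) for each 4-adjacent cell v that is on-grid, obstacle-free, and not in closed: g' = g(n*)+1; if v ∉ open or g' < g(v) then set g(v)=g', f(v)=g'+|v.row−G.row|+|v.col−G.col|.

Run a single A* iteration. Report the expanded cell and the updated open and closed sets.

step 1: expand (3,3) (f=4, h=2) → closed; open now [(2,2) g=2 f=6, (3,1) g=2 f=6, (3,4) g=3 f=4, (4,1) g=1 f=6, (4,3) g=1 f=4]

expanded=(3,3); open=[(2,2) g=2 f=6, (3,1) g=2 f=6, (3,4) g=3 f=4, (4,1) g=1 f=6, (4,3) g=1 f=4]; closed=[(3,2), (3,3), (4,2)]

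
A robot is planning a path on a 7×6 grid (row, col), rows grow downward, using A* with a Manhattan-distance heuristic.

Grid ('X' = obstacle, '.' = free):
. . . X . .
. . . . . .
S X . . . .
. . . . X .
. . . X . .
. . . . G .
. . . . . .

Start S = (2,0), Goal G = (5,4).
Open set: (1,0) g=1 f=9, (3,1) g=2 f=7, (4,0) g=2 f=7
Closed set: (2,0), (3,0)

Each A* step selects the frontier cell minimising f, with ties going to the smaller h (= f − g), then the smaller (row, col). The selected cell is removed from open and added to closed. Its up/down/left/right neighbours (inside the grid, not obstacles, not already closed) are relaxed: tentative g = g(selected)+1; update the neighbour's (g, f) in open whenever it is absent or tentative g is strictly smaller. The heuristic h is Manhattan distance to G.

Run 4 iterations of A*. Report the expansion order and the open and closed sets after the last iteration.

step 1: expand (3,1) (f=7, h=5) → closed; open now [(1,0) g=1 f=9, (3,2) g=3 f=7, (4,0) g=2 f=7, (4,1) g=3 f=7]
step 2: expand (3,2) (f=7, h=4) → closed; open now [(1,0) g=1 f=9, (2,2) g=4 f=9, (3,3) g=4 f=7, (4,0) g=2 f=7, (4,1) g=3 f=7, (4,2) g=4 f=7]
step 3: expand (3,3) (f=7, h=3) → closed; open now [(1,0) g=1 f=9, (2,2) g=4 f=9, (2,3) g=5 f=9, (4,0) g=2 f=7, (4,1) g=3 f=7, (4,2) g=4 f=7]
step 4: expand (4,2) (f=7, h=3) → closed; open now [(1,0) g=1 f=9, (2,2) g=4 f=9, (2,3) g=5 f=9, (4,0) g=2 f=7, (4,1) g=3 f=7, (5,2) g=5 f=7]

order=[(3,1) → (3,2) → (3,3) → (4,2)]; open=[(1,0) g=1 f=9, (2,2) g=4 f=9, (2,3) g=5 f=9, (4,0) g=2 f=7, (4,1) g=3 f=7, (5,2) g=5 f=7]; closed=[(2,0), (3,0), (3,1), (3,2), (3,3), (4,2)]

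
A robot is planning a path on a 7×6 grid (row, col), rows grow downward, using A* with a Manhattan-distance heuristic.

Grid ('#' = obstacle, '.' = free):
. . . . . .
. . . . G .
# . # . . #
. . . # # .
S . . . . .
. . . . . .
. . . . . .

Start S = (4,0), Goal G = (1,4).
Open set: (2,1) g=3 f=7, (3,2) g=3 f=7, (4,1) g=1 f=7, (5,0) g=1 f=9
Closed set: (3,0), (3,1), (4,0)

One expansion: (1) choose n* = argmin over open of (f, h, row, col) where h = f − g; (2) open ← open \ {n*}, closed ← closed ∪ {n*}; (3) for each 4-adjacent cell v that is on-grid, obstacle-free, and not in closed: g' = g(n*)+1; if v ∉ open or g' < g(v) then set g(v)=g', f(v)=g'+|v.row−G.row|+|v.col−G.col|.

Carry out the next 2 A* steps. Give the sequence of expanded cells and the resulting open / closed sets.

step 1: expand (2,1) (f=7, h=4) → closed; open now [(1,1) g=4 f=7, (3,2) g=3 f=7, (4,1) g=1 f=7, (5,0) g=1 f=9]
step 2: expand (1,1) (f=7, h=3) → closed; open now [(0,1) g=5 f=9, (1,0) g=5 f=9, (1,2) g=5 f=7, (3,2) g=3 f=7, (4,1) g=1 f=7, (5,0) g=1 f=9]

order=[(2,1) → (1,1)]; open=[(0,1) g=5 f=9, (1,0) g=5 f=9, (1,2) g=5 f=7, (3,2) g=3 f=7, (4,1) g=1 f=7, (5,0) g=1 f=9]; closed=[(1,1), (2,1), (3,0), (3,1), (4,0)]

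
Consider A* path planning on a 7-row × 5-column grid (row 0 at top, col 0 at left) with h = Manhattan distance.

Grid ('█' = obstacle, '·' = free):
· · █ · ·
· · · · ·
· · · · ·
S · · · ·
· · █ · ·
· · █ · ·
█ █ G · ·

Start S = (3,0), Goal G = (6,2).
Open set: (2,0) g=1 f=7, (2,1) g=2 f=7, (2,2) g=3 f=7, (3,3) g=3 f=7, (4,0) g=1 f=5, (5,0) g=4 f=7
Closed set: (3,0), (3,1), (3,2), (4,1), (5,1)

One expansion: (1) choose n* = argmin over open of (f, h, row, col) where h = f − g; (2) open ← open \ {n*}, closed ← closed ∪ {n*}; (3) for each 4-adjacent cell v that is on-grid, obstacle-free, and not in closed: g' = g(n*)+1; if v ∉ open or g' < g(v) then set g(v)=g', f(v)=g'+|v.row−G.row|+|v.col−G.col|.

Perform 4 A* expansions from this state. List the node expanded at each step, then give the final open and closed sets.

order=[(4,0) → (5,0) → (2,2) → (3,3)]; open=[(1,2) g=4 f=9, (2,0) g=1 f=7, (2,1) g=2 f=7, (2,3) g=4 f=9, (3,4) g=4 f=9, (4,3) g=4 f=7]; closed=[(2,2), (3,0), (3,1), (3,2), (3,3), (4,0), (4,1), (5,0), (5,1)]

step 1: expand (4,0) (f=5, h=4) → closed; open now [(2,0) g=1 f=7, (2,1) g=2 f=7, (2,2) g=3 f=7, (3,3) g=3 f=7, (5,0) g=2 f=5]
step 2: expand (5,0) (f=5, h=3) → closed; open now [(2,0) g=1 f=7, (2,1) g=2 f=7, (2,2) g=3 f=7, (3,3) g=3 f=7]
step 3: expand (2,2) (f=7, h=4) → closed; open now [(1,2) g=4 f=9, (2,0) g=1 f=7, (2,1) g=2 f=7, (2,3) g=4 f=9, (3,3) g=3 f=7]
step 4: expand (3,3) (f=7, h=4) → closed; open now [(1,2) g=4 f=9, (2,0) g=1 f=7, (2,1) g=2 f=7, (2,3) g=4 f=9, (3,4) g=4 f=9, (4,3) g=4 f=7]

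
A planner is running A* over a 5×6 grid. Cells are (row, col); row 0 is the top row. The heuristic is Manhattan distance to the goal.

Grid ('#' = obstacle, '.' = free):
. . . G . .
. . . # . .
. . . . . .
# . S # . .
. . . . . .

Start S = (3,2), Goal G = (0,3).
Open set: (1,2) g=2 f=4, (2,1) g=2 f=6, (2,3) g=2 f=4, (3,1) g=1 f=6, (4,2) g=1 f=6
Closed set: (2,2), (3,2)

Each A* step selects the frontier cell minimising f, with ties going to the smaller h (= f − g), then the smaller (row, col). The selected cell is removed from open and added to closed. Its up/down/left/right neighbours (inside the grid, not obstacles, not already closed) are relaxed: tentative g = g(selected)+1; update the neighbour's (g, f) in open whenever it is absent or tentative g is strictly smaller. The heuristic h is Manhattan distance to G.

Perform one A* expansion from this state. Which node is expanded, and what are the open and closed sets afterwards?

expanded=(1,2); open=[(0,2) g=3 f=4, (1,1) g=3 f=6, (2,1) g=2 f=6, (2,3) g=2 f=4, (3,1) g=1 f=6, (4,2) g=1 f=6]; closed=[(1,2), (2,2), (3,2)]

step 1: expand (1,2) (f=4, h=2) → closed; open now [(0,2) g=3 f=4, (1,1) g=3 f=6, (2,1) g=2 f=6, (2,3) g=2 f=4, (3,1) g=1 f=6, (4,2) g=1 f=6]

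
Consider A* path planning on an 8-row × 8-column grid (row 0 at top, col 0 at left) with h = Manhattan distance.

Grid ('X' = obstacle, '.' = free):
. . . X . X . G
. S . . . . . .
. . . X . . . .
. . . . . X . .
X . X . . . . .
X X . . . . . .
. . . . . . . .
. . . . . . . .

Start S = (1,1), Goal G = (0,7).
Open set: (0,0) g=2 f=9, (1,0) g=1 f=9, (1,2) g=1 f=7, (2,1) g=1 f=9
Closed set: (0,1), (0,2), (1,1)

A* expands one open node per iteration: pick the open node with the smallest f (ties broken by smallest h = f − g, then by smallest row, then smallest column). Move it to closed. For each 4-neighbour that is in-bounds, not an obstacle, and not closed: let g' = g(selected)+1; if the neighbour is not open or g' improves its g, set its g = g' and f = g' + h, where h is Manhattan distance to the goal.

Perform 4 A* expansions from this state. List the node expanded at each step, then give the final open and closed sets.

step 1: expand (1,2) (f=7, h=6) → closed; open now [(0,0) g=2 f=9, (1,0) g=1 f=9, (1,3) g=2 f=7, (2,1) g=1 f=9, (2,2) g=2 f=9]
step 2: expand (1,3) (f=7, h=5) → closed; open now [(0,0) g=2 f=9, (1,0) g=1 f=9, (1,4) g=3 f=7, (2,1) g=1 f=9, (2,2) g=2 f=9]
step 3: expand (1,4) (f=7, h=4) → closed; open now [(0,0) g=2 f=9, (0,4) g=4 f=7, (1,0) g=1 f=9, (1,5) g=4 f=7, (2,1) g=1 f=9, (2,2) g=2 f=9, (2,4) g=4 f=9]
step 4: expand (0,4) (f=7, h=3) → closed; open now [(0,0) g=2 f=9, (1,0) g=1 f=9, (1,5) g=4 f=7, (2,1) g=1 f=9, (2,2) g=2 f=9, (2,4) g=4 f=9]

order=[(1,2) → (1,3) → (1,4) → (0,4)]; open=[(0,0) g=2 f=9, (1,0) g=1 f=9, (1,5) g=4 f=7, (2,1) g=1 f=9, (2,2) g=2 f=9, (2,4) g=4 f=9]; closed=[(0,1), (0,2), (0,4), (1,1), (1,2), (1,3), (1,4)]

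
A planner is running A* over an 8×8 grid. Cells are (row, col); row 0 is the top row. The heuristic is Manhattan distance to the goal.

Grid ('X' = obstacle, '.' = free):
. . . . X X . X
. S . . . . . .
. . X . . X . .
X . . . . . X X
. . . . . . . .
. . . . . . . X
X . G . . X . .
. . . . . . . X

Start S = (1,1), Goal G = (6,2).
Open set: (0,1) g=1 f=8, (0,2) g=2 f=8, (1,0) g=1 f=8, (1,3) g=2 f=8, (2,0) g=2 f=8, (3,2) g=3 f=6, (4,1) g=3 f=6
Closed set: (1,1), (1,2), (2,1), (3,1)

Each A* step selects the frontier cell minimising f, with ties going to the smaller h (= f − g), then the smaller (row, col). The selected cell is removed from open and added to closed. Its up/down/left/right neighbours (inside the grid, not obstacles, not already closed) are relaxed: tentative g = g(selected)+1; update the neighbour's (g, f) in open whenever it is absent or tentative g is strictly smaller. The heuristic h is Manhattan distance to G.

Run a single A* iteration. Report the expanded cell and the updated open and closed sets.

step 1: expand (3,2) (f=6, h=3) → closed; open now [(0,1) g=1 f=8, (0,2) g=2 f=8, (1,0) g=1 f=8, (1,3) g=2 f=8, (2,0) g=2 f=8, (3,3) g=4 f=8, (4,1) g=3 f=6, (4,2) g=4 f=6]

expanded=(3,2); open=[(0,1) g=1 f=8, (0,2) g=2 f=8, (1,0) g=1 f=8, (1,3) g=2 f=8, (2,0) g=2 f=8, (3,3) g=4 f=8, (4,1) g=3 f=6, (4,2) g=4 f=6]; closed=[(1,1), (1,2), (2,1), (3,1), (3,2)]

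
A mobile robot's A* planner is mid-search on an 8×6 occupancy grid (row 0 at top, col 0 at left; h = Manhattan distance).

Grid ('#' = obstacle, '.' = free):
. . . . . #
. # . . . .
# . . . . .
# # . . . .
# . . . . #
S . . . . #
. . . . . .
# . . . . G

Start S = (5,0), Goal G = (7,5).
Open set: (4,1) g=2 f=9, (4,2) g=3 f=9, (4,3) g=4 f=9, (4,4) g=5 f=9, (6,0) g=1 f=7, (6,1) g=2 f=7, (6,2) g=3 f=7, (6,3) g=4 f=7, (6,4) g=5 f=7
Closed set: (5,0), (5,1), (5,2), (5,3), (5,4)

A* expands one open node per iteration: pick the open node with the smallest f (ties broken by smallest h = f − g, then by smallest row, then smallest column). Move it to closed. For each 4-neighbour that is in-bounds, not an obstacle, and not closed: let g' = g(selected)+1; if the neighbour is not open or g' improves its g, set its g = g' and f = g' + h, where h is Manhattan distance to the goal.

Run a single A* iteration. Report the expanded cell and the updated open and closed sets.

step 1: expand (6,4) (f=7, h=2) → closed; open now [(4,1) g=2 f=9, (4,2) g=3 f=9, (4,3) g=4 f=9, (4,4) g=5 f=9, (6,0) g=1 f=7, (6,1) g=2 f=7, (6,2) g=3 f=7, (6,3) g=4 f=7, (6,5) g=6 f=7, (7,4) g=6 f=7]

expanded=(6,4); open=[(4,1) g=2 f=9, (4,2) g=3 f=9, (4,3) g=4 f=9, (4,4) g=5 f=9, (6,0) g=1 f=7, (6,1) g=2 f=7, (6,2) g=3 f=7, (6,3) g=4 f=7, (6,5) g=6 f=7, (7,4) g=6 f=7]; closed=[(5,0), (5,1), (5,2), (5,3), (5,4), (6,4)]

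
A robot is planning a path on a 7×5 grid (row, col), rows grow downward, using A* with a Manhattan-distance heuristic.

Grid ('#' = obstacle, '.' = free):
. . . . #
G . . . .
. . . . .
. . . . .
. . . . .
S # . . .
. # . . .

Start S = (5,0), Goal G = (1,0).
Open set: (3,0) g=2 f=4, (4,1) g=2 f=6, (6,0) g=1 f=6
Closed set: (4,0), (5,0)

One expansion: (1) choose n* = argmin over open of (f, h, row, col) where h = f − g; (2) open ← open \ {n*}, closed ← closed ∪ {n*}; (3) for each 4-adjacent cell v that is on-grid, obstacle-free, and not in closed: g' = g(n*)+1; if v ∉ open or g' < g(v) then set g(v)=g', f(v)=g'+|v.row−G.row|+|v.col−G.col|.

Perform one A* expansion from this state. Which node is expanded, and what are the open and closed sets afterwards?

step 1: expand (3,0) (f=4, h=2) → closed; open now [(2,0) g=3 f=4, (3,1) g=3 f=6, (4,1) g=2 f=6, (6,0) g=1 f=6]

expanded=(3,0); open=[(2,0) g=3 f=4, (3,1) g=3 f=6, (4,1) g=2 f=6, (6,0) g=1 f=6]; closed=[(3,0), (4,0), (5,0)]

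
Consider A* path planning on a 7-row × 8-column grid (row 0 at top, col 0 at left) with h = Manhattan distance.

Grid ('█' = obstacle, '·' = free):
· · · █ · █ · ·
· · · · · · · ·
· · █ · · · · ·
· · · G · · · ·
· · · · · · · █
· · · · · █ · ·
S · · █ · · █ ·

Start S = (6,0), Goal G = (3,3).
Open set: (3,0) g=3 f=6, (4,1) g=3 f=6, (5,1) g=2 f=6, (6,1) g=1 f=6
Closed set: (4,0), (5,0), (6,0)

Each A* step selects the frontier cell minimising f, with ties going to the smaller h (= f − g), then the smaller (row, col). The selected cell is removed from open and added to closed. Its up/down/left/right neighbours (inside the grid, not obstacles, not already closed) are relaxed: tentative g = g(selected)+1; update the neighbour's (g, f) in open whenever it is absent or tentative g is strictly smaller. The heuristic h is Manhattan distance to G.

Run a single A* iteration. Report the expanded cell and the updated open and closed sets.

expanded=(3,0); open=[(2,0) g=4 f=8, (3,1) g=4 f=6, (4,1) g=3 f=6, (5,1) g=2 f=6, (6,1) g=1 f=6]; closed=[(3,0), (4,0), (5,0), (6,0)]

step 1: expand (3,0) (f=6, h=3) → closed; open now [(2,0) g=4 f=8, (3,1) g=4 f=6, (4,1) g=3 f=6, (5,1) g=2 f=6, (6,1) g=1 f=6]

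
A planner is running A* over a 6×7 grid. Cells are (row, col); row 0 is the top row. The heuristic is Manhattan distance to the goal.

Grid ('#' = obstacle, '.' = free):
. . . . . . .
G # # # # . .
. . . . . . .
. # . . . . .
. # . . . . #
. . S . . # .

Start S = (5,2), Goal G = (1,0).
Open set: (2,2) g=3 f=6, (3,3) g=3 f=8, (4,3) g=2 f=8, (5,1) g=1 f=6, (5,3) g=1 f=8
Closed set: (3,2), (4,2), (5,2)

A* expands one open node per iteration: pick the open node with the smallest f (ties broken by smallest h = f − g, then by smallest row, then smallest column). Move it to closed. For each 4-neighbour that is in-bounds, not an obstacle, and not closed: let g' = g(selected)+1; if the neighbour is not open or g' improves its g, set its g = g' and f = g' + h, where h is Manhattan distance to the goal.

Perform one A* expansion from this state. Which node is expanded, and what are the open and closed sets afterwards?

expanded=(2,2); open=[(2,1) g=4 f=6, (2,3) g=4 f=8, (3,3) g=3 f=8, (4,3) g=2 f=8, (5,1) g=1 f=6, (5,3) g=1 f=8]; closed=[(2,2), (3,2), (4,2), (5,2)]

step 1: expand (2,2) (f=6, h=3) → closed; open now [(2,1) g=4 f=6, (2,3) g=4 f=8, (3,3) g=3 f=8, (4,3) g=2 f=8, (5,1) g=1 f=6, (5,3) g=1 f=8]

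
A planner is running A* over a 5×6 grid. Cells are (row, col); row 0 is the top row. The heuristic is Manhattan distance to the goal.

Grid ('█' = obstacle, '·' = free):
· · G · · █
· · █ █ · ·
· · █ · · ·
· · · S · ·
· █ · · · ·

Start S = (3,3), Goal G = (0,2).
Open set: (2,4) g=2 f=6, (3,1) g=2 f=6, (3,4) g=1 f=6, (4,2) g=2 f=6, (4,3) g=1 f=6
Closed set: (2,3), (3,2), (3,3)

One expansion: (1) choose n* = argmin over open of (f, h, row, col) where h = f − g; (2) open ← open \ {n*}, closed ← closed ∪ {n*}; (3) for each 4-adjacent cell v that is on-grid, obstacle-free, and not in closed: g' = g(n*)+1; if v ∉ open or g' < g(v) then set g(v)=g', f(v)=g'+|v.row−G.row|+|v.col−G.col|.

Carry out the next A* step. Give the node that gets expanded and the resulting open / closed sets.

expanded=(2,4); open=[(1,4) g=3 f=6, (2,5) g=3 f=8, (3,1) g=2 f=6, (3,4) g=1 f=6, (4,2) g=2 f=6, (4,3) g=1 f=6]; closed=[(2,3), (2,4), (3,2), (3,3)]

step 1: expand (2,4) (f=6, h=4) → closed; open now [(1,4) g=3 f=6, (2,5) g=3 f=8, (3,1) g=2 f=6, (3,4) g=1 f=6, (4,2) g=2 f=6, (4,3) g=1 f=6]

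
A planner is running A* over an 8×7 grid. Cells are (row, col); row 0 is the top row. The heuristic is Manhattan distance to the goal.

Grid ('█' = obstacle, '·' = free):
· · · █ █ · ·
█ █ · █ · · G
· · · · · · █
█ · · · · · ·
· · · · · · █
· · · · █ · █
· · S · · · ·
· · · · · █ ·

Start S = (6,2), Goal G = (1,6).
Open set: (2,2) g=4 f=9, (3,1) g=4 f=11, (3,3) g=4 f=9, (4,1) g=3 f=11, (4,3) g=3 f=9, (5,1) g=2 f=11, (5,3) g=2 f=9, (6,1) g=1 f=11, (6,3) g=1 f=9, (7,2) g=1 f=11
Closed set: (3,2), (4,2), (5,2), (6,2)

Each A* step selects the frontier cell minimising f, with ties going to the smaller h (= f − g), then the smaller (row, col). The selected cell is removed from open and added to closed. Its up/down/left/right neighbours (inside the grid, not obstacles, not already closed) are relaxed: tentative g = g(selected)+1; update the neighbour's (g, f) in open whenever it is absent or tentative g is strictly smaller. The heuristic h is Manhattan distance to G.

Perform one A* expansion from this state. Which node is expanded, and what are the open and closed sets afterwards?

step 1: expand (2,2) (f=9, h=5) → closed; open now [(1,2) g=5 f=9, (2,1) g=5 f=11, (2,3) g=5 f=9, (3,1) g=4 f=11, (3,3) g=4 f=9, (4,1) g=3 f=11, (4,3) g=3 f=9, (5,1) g=2 f=11, (5,3) g=2 f=9, (6,1) g=1 f=11, (6,3) g=1 f=9, (7,2) g=1 f=11]

expanded=(2,2); open=[(1,2) g=5 f=9, (2,1) g=5 f=11, (2,3) g=5 f=9, (3,1) g=4 f=11, (3,3) g=4 f=9, (4,1) g=3 f=11, (4,3) g=3 f=9, (5,1) g=2 f=11, (5,3) g=2 f=9, (6,1) g=1 f=11, (6,3) g=1 f=9, (7,2) g=1 f=11]; closed=[(2,2), (3,2), (4,2), (5,2), (6,2)]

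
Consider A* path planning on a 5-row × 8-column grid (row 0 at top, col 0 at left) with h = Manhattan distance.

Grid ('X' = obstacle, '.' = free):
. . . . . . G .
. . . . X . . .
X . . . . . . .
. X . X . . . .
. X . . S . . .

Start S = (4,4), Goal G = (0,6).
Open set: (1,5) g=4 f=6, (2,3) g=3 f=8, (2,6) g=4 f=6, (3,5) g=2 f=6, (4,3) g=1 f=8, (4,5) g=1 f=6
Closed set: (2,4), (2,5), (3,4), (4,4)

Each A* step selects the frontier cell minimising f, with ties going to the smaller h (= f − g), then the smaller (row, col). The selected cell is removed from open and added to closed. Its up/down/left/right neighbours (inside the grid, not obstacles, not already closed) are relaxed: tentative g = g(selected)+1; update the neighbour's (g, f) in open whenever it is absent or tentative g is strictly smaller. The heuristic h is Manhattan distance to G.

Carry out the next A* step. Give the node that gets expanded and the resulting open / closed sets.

step 1: expand (1,5) (f=6, h=2) → closed; open now [(0,5) g=5 f=6, (1,6) g=5 f=6, (2,3) g=3 f=8, (2,6) g=4 f=6, (3,5) g=2 f=6, (4,3) g=1 f=8, (4,5) g=1 f=6]

expanded=(1,5); open=[(0,5) g=5 f=6, (1,6) g=5 f=6, (2,3) g=3 f=8, (2,6) g=4 f=6, (3,5) g=2 f=6, (4,3) g=1 f=8, (4,5) g=1 f=6]; closed=[(1,5), (2,4), (2,5), (3,4), (4,4)]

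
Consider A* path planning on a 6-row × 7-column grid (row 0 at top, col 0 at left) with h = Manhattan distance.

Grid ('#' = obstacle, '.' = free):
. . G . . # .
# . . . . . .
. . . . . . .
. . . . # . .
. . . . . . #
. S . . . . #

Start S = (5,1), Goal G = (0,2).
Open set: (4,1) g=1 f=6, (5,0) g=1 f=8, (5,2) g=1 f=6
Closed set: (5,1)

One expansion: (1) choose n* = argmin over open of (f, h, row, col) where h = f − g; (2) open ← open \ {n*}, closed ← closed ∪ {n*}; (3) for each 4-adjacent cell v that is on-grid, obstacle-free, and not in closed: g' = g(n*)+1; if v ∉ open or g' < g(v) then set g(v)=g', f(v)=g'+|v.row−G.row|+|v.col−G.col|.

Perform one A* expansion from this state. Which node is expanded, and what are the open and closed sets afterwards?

step 1: expand (4,1) (f=6, h=5) → closed; open now [(3,1) g=2 f=6, (4,0) g=2 f=8, (4,2) g=2 f=6, (5,0) g=1 f=8, (5,2) g=1 f=6]

expanded=(4,1); open=[(3,1) g=2 f=6, (4,0) g=2 f=8, (4,2) g=2 f=6, (5,0) g=1 f=8, (5,2) g=1 f=6]; closed=[(4,1), (5,1)]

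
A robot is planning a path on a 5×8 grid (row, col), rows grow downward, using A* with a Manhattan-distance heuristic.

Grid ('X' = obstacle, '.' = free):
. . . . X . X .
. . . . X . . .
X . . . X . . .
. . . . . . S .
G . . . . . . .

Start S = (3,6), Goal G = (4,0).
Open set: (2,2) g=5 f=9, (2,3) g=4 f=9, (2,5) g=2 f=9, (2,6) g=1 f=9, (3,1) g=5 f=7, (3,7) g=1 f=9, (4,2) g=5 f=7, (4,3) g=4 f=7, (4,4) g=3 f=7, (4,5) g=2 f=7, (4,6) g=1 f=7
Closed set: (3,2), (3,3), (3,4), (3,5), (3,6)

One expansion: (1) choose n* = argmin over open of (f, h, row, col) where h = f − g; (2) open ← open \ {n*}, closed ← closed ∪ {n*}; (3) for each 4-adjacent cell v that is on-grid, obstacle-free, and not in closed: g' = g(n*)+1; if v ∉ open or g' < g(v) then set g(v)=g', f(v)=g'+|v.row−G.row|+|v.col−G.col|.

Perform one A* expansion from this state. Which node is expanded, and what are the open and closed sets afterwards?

step 1: expand (3,1) (f=7, h=2) → closed; open now [(2,1) g=6 f=9, (2,2) g=5 f=9, (2,3) g=4 f=9, (2,5) g=2 f=9, (2,6) g=1 f=9, (3,0) g=6 f=7, (3,7) g=1 f=9, (4,1) g=6 f=7, (4,2) g=5 f=7, (4,3) g=4 f=7, (4,4) g=3 f=7, (4,5) g=2 f=7, (4,6) g=1 f=7]

expanded=(3,1); open=[(2,1) g=6 f=9, (2,2) g=5 f=9, (2,3) g=4 f=9, (2,5) g=2 f=9, (2,6) g=1 f=9, (3,0) g=6 f=7, (3,7) g=1 f=9, (4,1) g=6 f=7, (4,2) g=5 f=7, (4,3) g=4 f=7, (4,4) g=3 f=7, (4,5) g=2 f=7, (4,6) g=1 f=7]; closed=[(3,1), (3,2), (3,3), (3,4), (3,5), (3,6)]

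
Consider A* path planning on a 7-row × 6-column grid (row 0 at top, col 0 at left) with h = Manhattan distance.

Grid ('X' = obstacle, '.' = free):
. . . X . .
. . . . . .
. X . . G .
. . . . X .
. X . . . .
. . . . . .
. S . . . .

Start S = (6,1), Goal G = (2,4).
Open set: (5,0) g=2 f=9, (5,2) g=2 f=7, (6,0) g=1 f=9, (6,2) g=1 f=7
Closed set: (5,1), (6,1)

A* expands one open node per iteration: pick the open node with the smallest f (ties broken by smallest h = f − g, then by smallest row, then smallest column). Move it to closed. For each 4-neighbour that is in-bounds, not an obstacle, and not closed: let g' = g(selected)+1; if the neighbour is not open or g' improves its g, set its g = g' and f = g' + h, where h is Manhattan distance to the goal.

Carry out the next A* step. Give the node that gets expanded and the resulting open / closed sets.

step 1: expand (5,2) (f=7, h=5) → closed; open now [(4,2) g=3 f=7, (5,0) g=2 f=9, (5,3) g=3 f=7, (6,0) g=1 f=9, (6,2) g=1 f=7]

expanded=(5,2); open=[(4,2) g=3 f=7, (5,0) g=2 f=9, (5,3) g=3 f=7, (6,0) g=1 f=9, (6,2) g=1 f=7]; closed=[(5,1), (5,2), (6,1)]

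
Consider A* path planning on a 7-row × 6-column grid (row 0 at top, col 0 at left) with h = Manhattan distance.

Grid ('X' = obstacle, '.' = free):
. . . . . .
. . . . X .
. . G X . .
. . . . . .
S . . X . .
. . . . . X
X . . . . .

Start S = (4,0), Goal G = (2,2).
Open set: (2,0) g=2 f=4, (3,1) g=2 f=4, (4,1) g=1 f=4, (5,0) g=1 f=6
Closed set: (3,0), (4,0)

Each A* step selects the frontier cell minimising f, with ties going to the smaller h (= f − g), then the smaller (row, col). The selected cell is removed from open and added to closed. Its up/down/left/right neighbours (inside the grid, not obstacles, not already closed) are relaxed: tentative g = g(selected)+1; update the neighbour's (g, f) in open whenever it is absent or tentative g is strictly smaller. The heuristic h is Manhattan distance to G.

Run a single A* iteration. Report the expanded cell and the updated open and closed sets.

expanded=(2,0); open=[(1,0) g=3 f=6, (2,1) g=3 f=4, (3,1) g=2 f=4, (4,1) g=1 f=4, (5,0) g=1 f=6]; closed=[(2,0), (3,0), (4,0)]

step 1: expand (2,0) (f=4, h=2) → closed; open now [(1,0) g=3 f=6, (2,1) g=3 f=4, (3,1) g=2 f=4, (4,1) g=1 f=4, (5,0) g=1 f=6]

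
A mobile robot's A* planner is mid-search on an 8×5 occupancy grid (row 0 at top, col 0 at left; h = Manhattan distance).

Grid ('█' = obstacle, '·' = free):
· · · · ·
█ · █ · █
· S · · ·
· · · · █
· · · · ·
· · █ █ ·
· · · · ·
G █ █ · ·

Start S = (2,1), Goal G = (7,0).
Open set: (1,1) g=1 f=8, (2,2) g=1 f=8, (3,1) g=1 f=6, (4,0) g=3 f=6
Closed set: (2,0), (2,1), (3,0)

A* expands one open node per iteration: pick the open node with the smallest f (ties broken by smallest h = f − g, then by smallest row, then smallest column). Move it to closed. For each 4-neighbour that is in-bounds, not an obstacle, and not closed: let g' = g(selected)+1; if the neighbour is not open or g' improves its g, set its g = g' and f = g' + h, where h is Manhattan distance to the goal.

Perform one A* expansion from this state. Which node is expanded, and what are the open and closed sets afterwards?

expanded=(4,0); open=[(1,1) g=1 f=8, (2,2) g=1 f=8, (3,1) g=1 f=6, (4,1) g=4 f=8, (5,0) g=4 f=6]; closed=[(2,0), (2,1), (3,0), (4,0)]

step 1: expand (4,0) (f=6, h=3) → closed; open now [(1,1) g=1 f=8, (2,2) g=1 f=8, (3,1) g=1 f=6, (4,1) g=4 f=8, (5,0) g=4 f=6]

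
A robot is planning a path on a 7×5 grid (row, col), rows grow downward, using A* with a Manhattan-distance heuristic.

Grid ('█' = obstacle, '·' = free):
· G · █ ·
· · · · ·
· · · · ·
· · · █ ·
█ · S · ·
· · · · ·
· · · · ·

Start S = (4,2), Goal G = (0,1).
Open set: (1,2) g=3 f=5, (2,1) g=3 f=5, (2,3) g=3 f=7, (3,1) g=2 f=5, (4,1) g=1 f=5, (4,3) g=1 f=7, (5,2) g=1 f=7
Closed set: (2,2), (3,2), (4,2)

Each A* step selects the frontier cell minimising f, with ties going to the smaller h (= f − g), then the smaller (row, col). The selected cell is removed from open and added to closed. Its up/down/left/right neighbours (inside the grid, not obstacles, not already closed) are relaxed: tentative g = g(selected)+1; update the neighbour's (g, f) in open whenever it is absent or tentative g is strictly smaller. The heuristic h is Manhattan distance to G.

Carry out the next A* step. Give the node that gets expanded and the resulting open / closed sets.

step 1: expand (1,2) (f=5, h=2) → closed; open now [(0,2) g=4 f=5, (1,1) g=4 f=5, (1,3) g=4 f=7, (2,1) g=3 f=5, (2,3) g=3 f=7, (3,1) g=2 f=5, (4,1) g=1 f=5, (4,3) g=1 f=7, (5,2) g=1 f=7]

expanded=(1,2); open=[(0,2) g=4 f=5, (1,1) g=4 f=5, (1,3) g=4 f=7, (2,1) g=3 f=5, (2,3) g=3 f=7, (3,1) g=2 f=5, (4,1) g=1 f=5, (4,3) g=1 f=7, (5,2) g=1 f=7]; closed=[(1,2), (2,2), (3,2), (4,2)]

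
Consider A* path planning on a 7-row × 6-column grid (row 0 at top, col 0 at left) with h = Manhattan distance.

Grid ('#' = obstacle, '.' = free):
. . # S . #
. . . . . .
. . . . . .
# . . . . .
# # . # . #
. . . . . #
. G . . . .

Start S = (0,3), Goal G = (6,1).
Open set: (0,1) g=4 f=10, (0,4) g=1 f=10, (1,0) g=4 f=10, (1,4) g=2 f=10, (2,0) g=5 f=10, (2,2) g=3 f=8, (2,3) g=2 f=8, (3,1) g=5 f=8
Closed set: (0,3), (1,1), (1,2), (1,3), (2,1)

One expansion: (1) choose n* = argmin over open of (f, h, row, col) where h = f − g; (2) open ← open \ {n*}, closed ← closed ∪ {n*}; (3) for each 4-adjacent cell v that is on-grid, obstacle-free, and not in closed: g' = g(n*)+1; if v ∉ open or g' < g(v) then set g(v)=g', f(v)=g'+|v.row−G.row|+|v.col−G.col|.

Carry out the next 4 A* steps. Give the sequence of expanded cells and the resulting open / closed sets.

step 1: expand (3,1) (f=8, h=3) → closed; open now [(0,1) g=4 f=10, (0,4) g=1 f=10, (1,0) g=4 f=10, (1,4) g=2 f=10, (2,0) g=5 f=10, (2,2) g=3 f=8, (2,3) g=2 f=8, (3,2) g=6 f=10]
step 2: expand (2,2) (f=8, h=5) → closed; open now [(0,1) g=4 f=10, (0,4) g=1 f=10, (1,0) g=4 f=10, (1,4) g=2 f=10, (2,0) g=5 f=10, (2,3) g=2 f=8, (3,2) g=4 f=8]
step 3: expand (3,2) (f=8, h=4) → closed; open now [(0,1) g=4 f=10, (0,4) g=1 f=10, (1,0) g=4 f=10, (1,4) g=2 f=10, (2,0) g=5 f=10, (2,3) g=2 f=8, (3,3) g=5 f=10, (4,2) g=5 f=8]
step 4: expand (4,2) (f=8, h=3) → closed; open now [(0,1) g=4 f=10, (0,4) g=1 f=10, (1,0) g=4 f=10, (1,4) g=2 f=10, (2,0) g=5 f=10, (2,3) g=2 f=8, (3,3) g=5 f=10, (5,2) g=6 f=8]

order=[(3,1) → (2,2) → (3,2) → (4,2)]; open=[(0,1) g=4 f=10, (0,4) g=1 f=10, (1,0) g=4 f=10, (1,4) g=2 f=10, (2,0) g=5 f=10, (2,3) g=2 f=8, (3,3) g=5 f=10, (5,2) g=6 f=8]; closed=[(0,3), (1,1), (1,2), (1,3), (2,1), (2,2), (3,1), (3,2), (4,2)]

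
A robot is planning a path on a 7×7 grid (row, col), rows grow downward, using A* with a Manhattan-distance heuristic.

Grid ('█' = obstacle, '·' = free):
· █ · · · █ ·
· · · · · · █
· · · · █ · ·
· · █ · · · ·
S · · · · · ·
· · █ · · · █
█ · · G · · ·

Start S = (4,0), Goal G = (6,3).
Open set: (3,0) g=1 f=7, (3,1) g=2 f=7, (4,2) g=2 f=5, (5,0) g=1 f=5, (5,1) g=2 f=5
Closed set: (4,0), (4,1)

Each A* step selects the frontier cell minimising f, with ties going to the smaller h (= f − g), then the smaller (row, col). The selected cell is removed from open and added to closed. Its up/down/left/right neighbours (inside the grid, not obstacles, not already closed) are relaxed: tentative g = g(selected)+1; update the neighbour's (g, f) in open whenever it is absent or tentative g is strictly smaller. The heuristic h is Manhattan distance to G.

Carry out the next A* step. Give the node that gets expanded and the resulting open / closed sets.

expanded=(4,2); open=[(3,0) g=1 f=7, (3,1) g=2 f=7, (4,3) g=3 f=5, (5,0) g=1 f=5, (5,1) g=2 f=5]; closed=[(4,0), (4,1), (4,2)]

step 1: expand (4,2) (f=5, h=3) → closed; open now [(3,0) g=1 f=7, (3,1) g=2 f=7, (4,3) g=3 f=5, (5,0) g=1 f=5, (5,1) g=2 f=5]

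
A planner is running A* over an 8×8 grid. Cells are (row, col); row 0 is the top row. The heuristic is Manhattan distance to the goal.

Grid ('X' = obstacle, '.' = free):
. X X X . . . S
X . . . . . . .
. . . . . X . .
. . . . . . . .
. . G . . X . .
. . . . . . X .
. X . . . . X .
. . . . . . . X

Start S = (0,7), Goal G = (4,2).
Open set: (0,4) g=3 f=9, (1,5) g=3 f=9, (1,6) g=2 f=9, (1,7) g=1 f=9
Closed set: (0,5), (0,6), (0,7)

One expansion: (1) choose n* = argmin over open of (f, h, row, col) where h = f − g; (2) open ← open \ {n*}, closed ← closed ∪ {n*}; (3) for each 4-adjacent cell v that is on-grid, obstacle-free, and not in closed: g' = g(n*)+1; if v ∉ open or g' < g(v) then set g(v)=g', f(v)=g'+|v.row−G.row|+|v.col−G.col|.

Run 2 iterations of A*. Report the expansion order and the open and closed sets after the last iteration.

step 1: expand (0,4) (f=9, h=6) → closed; open now [(1,4) g=4 f=9, (1,5) g=3 f=9, (1,6) g=2 f=9, (1,7) g=1 f=9]
step 2: expand (1,4) (f=9, h=5) → closed; open now [(1,3) g=5 f=9, (1,5) g=3 f=9, (1,6) g=2 f=9, (1,7) g=1 f=9, (2,4) g=5 f=9]

order=[(0,4) → (1,4)]; open=[(1,3) g=5 f=9, (1,5) g=3 f=9, (1,6) g=2 f=9, (1,7) g=1 f=9, (2,4) g=5 f=9]; closed=[(0,4), (0,5), (0,6), (0,7), (1,4)]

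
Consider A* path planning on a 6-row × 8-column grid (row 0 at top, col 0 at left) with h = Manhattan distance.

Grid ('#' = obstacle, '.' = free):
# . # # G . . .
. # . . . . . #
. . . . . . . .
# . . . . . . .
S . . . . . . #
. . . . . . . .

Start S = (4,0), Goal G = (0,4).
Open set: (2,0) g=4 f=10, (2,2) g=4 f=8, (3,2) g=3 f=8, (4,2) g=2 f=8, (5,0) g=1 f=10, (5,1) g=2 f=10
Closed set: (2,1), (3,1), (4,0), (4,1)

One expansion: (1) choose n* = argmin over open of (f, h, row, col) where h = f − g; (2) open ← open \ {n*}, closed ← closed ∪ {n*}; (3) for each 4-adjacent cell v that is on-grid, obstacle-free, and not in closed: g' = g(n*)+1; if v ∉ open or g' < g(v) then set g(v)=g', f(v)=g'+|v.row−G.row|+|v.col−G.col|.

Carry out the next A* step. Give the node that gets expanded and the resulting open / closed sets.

expanded=(2,2); open=[(1,2) g=5 f=8, (2,0) g=4 f=10, (2,3) g=5 f=8, (3,2) g=3 f=8, (4,2) g=2 f=8, (5,0) g=1 f=10, (5,1) g=2 f=10]; closed=[(2,1), (2,2), (3,1), (4,0), (4,1)]

step 1: expand (2,2) (f=8, h=4) → closed; open now [(1,2) g=5 f=8, (2,0) g=4 f=10, (2,3) g=5 f=8, (3,2) g=3 f=8, (4,2) g=2 f=8, (5,0) g=1 f=10, (5,1) g=2 f=10]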